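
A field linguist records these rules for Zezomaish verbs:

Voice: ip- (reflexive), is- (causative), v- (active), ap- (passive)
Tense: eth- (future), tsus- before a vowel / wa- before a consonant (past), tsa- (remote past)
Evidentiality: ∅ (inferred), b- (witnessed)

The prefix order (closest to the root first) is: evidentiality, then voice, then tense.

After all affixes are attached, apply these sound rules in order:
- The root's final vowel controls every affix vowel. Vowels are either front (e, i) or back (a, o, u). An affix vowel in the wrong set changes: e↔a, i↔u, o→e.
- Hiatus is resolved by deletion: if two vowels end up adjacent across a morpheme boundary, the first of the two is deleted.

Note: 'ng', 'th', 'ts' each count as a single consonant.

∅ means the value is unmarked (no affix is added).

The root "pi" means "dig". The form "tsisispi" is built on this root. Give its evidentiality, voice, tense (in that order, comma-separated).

Segment: tsus-is-pi.
evidentiality: ∅ → inferred.
voice: is- → causative.
tense: tsus/wa- → past.

inferred, causative, past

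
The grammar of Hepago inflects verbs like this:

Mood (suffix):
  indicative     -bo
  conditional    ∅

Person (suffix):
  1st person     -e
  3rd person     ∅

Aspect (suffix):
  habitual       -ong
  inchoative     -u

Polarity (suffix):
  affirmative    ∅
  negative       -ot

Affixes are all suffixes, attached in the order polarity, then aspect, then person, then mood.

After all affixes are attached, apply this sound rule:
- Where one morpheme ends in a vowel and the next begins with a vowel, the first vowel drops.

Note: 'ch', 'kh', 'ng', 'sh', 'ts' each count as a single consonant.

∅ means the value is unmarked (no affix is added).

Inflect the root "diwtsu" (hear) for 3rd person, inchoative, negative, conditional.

Attach polarity negative -ot → diwtsuot.
Attach aspect inchoative -u → diwtsuotu.
person = 3rd person: zero marking, form stays diwtsuotu.
mood = conditional: zero marking, form stays diwtsuotu.
Apply vowel deletion: diwtsuotu → diwtsotu.

diwtsotu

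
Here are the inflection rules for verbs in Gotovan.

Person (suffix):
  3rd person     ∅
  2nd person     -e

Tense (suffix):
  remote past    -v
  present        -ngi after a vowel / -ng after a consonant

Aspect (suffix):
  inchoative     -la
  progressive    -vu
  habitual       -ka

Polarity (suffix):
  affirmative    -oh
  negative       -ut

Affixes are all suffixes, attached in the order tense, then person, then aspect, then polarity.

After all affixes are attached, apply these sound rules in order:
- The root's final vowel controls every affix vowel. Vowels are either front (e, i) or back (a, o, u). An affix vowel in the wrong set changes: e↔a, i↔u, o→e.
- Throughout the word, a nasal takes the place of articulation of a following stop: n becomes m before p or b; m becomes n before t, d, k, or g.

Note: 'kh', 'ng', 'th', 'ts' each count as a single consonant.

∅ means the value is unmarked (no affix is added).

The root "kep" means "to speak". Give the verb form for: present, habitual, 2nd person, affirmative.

Attach tense present -ng (after consonant 'p') → kepng.
Attach person 2nd person -e → kepnge.
Attach aspect habitual -ka → kepngeka.
Attach polarity affirmative -oh → kepngekaoh.
Apply vowel harmony: kepngekaoh → kepngekeeh.
Nasal assimilation: no change.

kepngekeeh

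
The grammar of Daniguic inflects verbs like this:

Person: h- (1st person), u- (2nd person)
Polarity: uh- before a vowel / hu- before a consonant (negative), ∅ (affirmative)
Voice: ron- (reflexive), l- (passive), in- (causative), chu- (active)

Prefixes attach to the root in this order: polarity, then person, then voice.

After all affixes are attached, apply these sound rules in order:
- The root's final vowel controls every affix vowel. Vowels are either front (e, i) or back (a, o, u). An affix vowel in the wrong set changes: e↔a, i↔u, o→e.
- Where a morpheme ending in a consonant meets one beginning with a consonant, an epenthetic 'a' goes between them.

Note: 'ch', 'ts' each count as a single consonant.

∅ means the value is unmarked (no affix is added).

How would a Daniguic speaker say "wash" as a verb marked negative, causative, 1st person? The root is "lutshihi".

inahahilutshihi

Attach polarity negative hu- (before consonant 'l') → hulutshihi.
Attach person 1st person h- → hhulutshihi.
Attach voice causative in- → inhhulutshihi.
Apply vowel harmony: inhhulutshihi → inhhilutshihi.
Apply epenthesis: inhhilutshihi → inahahilutshihi.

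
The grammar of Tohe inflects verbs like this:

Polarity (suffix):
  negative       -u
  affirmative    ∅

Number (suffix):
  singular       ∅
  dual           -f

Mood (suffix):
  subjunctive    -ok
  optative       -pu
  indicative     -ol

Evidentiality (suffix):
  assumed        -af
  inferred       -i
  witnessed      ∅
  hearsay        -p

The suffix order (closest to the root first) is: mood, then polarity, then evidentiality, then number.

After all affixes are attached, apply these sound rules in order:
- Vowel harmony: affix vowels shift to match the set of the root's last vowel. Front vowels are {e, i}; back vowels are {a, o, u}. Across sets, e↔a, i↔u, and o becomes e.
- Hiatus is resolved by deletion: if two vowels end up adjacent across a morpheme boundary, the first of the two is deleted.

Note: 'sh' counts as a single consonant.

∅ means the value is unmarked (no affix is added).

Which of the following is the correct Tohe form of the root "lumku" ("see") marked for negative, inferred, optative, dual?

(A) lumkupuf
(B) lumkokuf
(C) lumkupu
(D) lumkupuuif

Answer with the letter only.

Attach mood optative -pu → lumkupu.
Attach polarity negative -u → lumkupuu.
Attach evidentiality inferred -i → lumkupuui.
Attach number dual -f → lumkupuuif.
Apply vowel harmony: lumkupuuif → lumkupuuuf.
Apply vowel deletion: lumkupuuuf → lumkupuf.
So the correct form is lumkupuf, option (A).
(C) lumkupu is wrong: it uses singular instead of dual for number.
(B) lumkokuf is wrong: it uses subjunctive instead of optative for mood.
(D) lumkupuuif is wrong: it fails to apply the sound rule(s).

A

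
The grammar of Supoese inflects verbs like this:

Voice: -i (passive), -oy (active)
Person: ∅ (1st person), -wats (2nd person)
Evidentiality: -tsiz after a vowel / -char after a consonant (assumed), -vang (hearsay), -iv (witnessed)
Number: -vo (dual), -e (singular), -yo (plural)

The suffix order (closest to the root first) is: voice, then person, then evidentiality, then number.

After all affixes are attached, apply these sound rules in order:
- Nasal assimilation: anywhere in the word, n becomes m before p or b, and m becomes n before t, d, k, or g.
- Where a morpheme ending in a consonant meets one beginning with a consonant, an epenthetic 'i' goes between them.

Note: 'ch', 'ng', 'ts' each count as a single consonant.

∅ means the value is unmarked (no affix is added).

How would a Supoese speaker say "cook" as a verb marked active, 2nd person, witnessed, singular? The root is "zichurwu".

zichurwuoyiwatsive

Attach voice active -oy → zichurwuoy.
Attach person 2nd person -wats → zichurwuoywats.
Attach evidentiality witnessed -iv → zichurwuoywatsiv.
Attach number singular -e → zichurwuoywatsive.
Nasal assimilation: no change.
Apply epenthesis: zichurwuoywatsive → zichurwuoyiwatsive.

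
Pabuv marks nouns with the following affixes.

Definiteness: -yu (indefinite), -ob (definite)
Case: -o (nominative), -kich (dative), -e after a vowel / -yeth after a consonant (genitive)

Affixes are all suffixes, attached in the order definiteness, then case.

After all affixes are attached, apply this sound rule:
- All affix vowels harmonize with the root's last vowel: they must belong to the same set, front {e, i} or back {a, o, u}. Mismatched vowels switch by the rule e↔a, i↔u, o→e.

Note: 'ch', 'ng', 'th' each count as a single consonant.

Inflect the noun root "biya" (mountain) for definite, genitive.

biyaobyath

Attach definiteness definite -ob → biyaob.
Attach case genitive -yeth (after consonant 'b') → biyaobyeth.
Apply vowel harmony: biyaobyeth → biyaobyath.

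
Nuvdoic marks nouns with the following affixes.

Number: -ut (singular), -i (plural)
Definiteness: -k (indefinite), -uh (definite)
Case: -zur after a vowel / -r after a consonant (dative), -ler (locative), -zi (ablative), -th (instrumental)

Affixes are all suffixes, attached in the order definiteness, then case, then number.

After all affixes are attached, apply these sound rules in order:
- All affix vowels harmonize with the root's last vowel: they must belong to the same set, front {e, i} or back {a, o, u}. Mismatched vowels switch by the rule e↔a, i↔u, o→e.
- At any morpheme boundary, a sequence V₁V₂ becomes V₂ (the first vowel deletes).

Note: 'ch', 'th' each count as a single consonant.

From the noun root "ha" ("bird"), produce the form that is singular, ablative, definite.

Attach definiteness definite -uh → hauh.
Attach case ablative -zi → hauhzi.
Attach number singular -ut → hauhziut.
Apply vowel harmony: hauhziut → hauhzuut.
Apply vowel deletion: hauhzuut → huhzut.

huhzut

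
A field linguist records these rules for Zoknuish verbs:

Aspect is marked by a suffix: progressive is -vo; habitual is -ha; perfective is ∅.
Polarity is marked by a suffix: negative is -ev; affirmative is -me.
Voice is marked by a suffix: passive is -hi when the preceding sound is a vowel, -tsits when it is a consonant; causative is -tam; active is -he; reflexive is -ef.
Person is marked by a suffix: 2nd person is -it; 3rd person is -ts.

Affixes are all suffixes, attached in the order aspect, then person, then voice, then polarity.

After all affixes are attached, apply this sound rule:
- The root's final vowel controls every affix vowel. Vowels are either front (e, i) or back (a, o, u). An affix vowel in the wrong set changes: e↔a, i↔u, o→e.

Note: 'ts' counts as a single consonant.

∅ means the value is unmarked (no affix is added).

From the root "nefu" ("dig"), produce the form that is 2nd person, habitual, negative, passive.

Attach aspect habitual -ha → nefuha.
Attach person 2nd person -it → nefuhait.
Attach voice passive -tsits (after consonant 't') → nefuhaittsits.
Attach polarity negative -ev → nefuhaittsitsev.
Apply vowel harmony: nefuhaittsitsev → nefuhauttsutsav.

nefuhauttsutsav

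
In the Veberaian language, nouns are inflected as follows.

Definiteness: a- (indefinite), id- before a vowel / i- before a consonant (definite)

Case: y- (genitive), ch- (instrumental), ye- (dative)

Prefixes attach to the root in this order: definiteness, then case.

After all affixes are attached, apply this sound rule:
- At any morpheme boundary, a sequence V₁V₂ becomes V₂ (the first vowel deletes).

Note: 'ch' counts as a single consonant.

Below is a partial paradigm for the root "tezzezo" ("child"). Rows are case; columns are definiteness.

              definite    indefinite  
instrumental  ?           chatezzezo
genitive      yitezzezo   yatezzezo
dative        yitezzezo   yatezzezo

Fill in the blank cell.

Attach definiteness definite i- (before consonant 't') → itezzezo.
Attach case instrumental ch- → chitezzezo.
Vowel deletion: no change.

chitezzezo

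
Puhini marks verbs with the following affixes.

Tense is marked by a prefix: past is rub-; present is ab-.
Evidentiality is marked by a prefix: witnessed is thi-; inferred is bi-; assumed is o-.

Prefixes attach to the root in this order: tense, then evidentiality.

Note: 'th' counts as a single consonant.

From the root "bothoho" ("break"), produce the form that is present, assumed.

oabbothoho

Attach tense present ab- → abbothoho.
Attach evidentiality assumed o- → oabbothoho.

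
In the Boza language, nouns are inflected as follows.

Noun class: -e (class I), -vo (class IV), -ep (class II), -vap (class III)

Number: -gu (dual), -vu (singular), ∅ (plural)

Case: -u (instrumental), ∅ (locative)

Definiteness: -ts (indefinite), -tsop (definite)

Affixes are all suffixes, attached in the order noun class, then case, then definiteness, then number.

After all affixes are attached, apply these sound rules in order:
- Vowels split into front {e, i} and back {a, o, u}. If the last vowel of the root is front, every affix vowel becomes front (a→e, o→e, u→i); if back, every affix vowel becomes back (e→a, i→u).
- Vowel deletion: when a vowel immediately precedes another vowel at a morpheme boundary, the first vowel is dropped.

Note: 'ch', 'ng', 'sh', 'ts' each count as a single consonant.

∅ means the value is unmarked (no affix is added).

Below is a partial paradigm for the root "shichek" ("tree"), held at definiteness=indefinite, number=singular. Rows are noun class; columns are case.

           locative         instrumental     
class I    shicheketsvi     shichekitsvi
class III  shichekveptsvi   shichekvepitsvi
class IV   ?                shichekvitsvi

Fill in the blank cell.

shichekvetsvi

Attach noun class class IV -vo → shichekvo.
case = locative: zero marking, form stays shichekvo.
Attach definiteness indefinite -ts → shichekvots.
Attach number singular -vu → shichekvotsvu.
Apply vowel harmony: shichekvotsvu → shichekvetsvi.
Vowel deletion: no change.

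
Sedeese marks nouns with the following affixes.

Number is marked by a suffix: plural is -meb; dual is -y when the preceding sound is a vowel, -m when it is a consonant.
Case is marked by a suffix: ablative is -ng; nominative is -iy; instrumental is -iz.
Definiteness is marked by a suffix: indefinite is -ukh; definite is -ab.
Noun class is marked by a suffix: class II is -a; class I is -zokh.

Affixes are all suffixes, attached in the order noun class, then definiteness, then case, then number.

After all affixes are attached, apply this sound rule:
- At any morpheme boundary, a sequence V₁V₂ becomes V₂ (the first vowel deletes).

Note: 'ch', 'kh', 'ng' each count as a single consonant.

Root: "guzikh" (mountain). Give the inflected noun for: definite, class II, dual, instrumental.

Attach noun class class II -a → guzikha.
Attach definiteness definite -ab → guzikhaab.
Attach case instrumental -iz → guzikhaabiz.
Attach number dual -m (after consonant 'z') → guzikhaabizm.
Apply vowel deletion: guzikhaabizm → guzikhabizm.

guzikhabizm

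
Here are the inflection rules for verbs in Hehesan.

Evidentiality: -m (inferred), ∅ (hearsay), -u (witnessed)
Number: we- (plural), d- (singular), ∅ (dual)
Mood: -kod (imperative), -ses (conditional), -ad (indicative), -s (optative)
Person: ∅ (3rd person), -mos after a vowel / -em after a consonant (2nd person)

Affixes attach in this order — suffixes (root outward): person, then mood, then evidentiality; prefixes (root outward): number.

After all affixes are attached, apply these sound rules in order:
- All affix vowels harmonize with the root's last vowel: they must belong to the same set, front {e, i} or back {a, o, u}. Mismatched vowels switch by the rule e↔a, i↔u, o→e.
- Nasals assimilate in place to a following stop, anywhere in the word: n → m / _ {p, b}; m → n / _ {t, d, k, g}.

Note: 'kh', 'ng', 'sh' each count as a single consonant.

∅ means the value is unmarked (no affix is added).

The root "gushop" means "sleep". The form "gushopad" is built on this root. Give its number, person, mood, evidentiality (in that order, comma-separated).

Segment: gushop-ad.
number: ∅ → dual.
person: ∅ → 3rd person.
mood: -ad → indicative.
evidentiality: ∅ → hearsay.

dual, 3rd person, indicative, hearsay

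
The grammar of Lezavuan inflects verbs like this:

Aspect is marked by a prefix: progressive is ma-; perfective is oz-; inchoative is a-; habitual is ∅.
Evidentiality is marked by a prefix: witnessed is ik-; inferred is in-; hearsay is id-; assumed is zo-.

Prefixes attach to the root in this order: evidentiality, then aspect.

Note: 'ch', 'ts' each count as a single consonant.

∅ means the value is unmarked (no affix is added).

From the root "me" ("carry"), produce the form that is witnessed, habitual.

ikme

Attach evidentiality witnessed ik- → ikme.
aspect = habitual: zero marking, form stays ikme.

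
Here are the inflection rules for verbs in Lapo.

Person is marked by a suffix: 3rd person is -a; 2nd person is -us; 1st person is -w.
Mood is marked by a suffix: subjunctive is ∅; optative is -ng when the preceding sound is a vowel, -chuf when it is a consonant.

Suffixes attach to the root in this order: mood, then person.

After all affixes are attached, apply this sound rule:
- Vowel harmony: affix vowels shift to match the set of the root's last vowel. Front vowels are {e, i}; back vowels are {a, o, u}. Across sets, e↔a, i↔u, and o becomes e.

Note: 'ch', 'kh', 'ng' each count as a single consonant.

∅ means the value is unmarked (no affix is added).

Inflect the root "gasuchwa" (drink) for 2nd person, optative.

Attach mood optative -ng (after vowel 'a') → gasuchwang.
Attach person 2nd person -us → gasuchwangus.
Vowel harmony: no change.

gasuchwangus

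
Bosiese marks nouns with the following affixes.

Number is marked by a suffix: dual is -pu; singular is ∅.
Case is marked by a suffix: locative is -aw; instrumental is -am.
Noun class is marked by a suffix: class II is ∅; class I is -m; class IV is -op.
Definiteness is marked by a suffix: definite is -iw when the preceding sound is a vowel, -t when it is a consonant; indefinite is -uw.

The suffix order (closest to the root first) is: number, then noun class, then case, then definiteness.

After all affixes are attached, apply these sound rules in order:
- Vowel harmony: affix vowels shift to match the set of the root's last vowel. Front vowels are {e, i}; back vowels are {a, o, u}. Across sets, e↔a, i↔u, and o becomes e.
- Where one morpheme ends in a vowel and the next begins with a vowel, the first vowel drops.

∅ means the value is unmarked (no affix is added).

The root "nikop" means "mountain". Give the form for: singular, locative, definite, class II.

number = singular: zero marking, form stays nikop.
noun class = class II: zero marking, form stays nikop.
Attach case locative -aw → nikopaw.
Attach definiteness definite -t (after consonant 'w') → nikopawt.
Vowel harmony: no change.
Vowel deletion: no change.

nikopawt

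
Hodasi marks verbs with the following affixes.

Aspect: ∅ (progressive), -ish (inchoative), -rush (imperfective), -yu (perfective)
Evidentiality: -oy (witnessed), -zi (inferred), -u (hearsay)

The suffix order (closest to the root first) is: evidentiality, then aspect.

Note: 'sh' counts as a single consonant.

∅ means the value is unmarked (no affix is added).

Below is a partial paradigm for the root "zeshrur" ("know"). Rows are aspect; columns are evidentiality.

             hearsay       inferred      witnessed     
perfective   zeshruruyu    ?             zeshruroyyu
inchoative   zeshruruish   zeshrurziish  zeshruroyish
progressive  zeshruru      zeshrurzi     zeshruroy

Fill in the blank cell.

zeshrurziyu

Attach evidentiality inferred -zi → zeshrurzi.
Attach aspect perfective -yu → zeshrurziyu.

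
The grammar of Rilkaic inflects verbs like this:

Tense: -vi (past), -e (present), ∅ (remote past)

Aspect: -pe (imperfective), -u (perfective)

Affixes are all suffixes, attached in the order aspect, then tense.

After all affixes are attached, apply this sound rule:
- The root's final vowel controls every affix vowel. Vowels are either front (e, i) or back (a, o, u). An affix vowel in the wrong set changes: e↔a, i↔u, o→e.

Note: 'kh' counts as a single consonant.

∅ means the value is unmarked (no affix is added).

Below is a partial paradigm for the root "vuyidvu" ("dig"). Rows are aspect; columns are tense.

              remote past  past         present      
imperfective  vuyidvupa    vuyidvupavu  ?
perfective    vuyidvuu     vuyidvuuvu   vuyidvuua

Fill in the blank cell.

Attach aspect imperfective -pe → vuyidvupe.
Attach tense present -e → vuyidvupee.
Apply vowel harmony: vuyidvupee → vuyidvupaa.

vuyidvupaa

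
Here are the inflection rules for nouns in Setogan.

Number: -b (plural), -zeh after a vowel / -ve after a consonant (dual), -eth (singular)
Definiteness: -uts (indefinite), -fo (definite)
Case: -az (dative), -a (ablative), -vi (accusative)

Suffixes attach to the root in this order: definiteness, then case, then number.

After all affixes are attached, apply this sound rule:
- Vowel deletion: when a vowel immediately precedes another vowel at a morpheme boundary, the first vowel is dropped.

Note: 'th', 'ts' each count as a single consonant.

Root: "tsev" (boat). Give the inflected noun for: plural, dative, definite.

Attach definiteness definite -fo → tsevfo.
Attach case dative -az → tsevfoaz.
Attach number plural -b → tsevfoazb.
Apply vowel deletion: tsevfoazb → tsevfazb.

tsevfazb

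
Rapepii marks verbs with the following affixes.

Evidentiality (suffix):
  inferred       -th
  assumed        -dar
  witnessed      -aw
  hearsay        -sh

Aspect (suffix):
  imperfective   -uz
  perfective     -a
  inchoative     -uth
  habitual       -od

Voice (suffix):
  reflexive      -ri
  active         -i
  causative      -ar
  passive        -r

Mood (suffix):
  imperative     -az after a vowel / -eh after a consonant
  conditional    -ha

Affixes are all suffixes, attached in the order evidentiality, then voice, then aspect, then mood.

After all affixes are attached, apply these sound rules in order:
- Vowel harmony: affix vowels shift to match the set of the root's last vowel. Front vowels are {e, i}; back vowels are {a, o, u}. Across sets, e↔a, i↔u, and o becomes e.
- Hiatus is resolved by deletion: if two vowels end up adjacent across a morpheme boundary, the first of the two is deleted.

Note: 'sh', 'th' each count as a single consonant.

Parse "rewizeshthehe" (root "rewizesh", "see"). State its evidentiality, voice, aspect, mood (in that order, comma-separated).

inferred, active, perfective, conditional

Segment: rewizesh-th-i-a-ha.
evidentiality: -th → inferred.
voice: -i → active.
aspect: -a → perfective.
mood: -ha → conditional.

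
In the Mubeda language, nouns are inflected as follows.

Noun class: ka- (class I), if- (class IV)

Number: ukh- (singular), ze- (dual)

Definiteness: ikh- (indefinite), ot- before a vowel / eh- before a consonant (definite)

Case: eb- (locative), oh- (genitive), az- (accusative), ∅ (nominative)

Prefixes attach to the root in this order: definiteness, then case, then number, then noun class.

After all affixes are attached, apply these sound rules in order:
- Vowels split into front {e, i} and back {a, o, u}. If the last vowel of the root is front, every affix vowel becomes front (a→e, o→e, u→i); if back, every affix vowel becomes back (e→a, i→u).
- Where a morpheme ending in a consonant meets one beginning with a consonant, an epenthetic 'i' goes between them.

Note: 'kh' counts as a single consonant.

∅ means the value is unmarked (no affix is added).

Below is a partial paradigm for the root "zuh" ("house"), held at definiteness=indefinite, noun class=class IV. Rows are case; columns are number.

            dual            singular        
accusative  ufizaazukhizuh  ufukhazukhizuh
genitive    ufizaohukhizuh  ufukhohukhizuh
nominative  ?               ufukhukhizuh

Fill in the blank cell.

ufizaukhizuh

Attach definiteness indefinite ikh- → ikhzuh.
case = nominative: zero marking, form stays ikhzuh.
Attach number dual ze- → zeikhzuh.
Attach noun class class IV if- → ifzeikhzuh.
Apply vowel harmony: ifzeikhzuh → ufzaukhzuh.
Apply epenthesis: ufzaukhzuh → ufizaukhizuh.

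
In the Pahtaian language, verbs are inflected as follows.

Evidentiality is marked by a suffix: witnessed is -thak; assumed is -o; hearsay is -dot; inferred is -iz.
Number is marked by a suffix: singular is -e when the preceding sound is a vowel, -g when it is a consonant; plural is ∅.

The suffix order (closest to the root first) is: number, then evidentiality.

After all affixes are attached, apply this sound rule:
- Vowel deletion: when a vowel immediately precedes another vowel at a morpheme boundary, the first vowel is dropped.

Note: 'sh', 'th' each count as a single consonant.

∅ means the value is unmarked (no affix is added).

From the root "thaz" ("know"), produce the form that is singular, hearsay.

thazgdot

Attach number singular -g (after consonant 'z') → thazg.
Attach evidentiality hearsay -dot → thazgdot.
Vowel deletion: no change.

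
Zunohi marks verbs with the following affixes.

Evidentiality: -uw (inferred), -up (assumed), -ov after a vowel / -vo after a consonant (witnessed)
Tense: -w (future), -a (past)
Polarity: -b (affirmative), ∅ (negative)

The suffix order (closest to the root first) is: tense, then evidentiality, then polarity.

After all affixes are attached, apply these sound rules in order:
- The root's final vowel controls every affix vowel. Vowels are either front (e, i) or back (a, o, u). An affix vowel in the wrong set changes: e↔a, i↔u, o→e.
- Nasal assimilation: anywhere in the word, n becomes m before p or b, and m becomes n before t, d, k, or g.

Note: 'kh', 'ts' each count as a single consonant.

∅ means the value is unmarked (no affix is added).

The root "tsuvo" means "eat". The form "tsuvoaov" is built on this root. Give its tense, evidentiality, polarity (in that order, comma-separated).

past, witnessed, negative

Segment: tsuvo-a-ov.
tense: -a → past.
evidentiality: -ov/vo → witnessed.
polarity: ∅ → negative.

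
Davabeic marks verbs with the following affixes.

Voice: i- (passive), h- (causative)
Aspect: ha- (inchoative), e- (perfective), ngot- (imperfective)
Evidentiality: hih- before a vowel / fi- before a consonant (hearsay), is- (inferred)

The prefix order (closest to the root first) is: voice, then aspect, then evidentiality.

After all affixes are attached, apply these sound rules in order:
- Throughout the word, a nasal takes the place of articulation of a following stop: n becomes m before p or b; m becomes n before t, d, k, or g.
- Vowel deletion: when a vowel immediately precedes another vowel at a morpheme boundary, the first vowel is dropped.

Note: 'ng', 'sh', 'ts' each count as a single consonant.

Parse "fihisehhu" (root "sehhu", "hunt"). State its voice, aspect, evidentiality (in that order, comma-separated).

passive, inchoative, hearsay

Segment: fi-ha-i-sehhu.
voice: i- → passive.
aspect: ha- → inchoative.
evidentiality: hih/fi- → hearsay.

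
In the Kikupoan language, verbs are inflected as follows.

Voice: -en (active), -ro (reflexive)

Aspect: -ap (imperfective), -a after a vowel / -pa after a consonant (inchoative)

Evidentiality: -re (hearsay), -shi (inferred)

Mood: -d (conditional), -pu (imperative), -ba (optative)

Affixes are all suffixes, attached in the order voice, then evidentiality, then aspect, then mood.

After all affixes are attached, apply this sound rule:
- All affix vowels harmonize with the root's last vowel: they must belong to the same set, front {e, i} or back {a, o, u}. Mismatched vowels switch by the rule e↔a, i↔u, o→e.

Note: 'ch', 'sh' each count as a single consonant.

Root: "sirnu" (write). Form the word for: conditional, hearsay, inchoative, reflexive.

sirnuroraad

Attach voice reflexive -ro → sirnuro.
Attach evidentiality hearsay -re → sirnurore.
Attach aspect inchoative -a (after vowel 'e') → sirnurorea.
Attach mood conditional -d → sirnuroread.
Apply vowel harmony: sirnuroread → sirnuroraad.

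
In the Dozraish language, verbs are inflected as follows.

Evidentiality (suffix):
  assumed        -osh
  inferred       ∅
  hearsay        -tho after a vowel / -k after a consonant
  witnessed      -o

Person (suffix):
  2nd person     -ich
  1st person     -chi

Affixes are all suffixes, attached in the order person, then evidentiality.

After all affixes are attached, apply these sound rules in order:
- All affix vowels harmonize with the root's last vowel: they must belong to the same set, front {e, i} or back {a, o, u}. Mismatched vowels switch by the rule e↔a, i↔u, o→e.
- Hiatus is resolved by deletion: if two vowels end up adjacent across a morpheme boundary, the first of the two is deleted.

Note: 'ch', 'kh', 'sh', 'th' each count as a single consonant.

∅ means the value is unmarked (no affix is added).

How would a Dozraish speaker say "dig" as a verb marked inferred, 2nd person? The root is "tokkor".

Attach person 2nd person -ich → tokkorich.
evidentiality = inferred: zero marking, form stays tokkorich.
Apply vowel harmony: tokkorich → tokkoruch.
Vowel deletion: no change.

tokkoruch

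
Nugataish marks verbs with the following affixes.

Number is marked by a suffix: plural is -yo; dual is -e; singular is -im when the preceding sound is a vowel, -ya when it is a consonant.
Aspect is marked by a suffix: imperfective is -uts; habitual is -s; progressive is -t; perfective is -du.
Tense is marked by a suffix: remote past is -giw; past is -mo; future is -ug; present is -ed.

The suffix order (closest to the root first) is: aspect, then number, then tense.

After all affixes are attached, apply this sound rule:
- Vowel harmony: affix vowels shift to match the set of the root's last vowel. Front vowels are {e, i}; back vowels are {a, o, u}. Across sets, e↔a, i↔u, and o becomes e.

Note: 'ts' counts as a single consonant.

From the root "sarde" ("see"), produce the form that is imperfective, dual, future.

Attach aspect imperfective -uts → sardeuts.
Attach number dual -e → sardeutse.
Attach tense future -ug → sardeutseug.
Apply vowel harmony: sardeutseug → sardeitseig.

sardeitseig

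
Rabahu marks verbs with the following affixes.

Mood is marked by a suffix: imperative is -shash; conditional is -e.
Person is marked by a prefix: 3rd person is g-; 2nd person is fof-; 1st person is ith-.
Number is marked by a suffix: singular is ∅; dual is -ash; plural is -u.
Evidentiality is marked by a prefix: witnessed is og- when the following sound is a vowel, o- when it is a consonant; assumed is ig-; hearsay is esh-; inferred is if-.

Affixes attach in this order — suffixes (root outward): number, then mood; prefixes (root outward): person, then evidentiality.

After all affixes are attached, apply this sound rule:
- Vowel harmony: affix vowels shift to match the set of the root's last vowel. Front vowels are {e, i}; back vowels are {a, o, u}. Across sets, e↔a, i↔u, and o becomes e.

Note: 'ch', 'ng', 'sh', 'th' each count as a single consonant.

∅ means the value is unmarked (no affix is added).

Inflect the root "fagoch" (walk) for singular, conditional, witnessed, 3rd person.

number = singular: zero marking, form stays fagoch.
Attach mood conditional -e → fagoche.
Attach person 3rd person g- → gfagoche.
Attach evidentiality witnessed o- (before consonant 'g') → ogfagoche.
Apply vowel harmony: ogfagoche → ogfagocha.

ogfagocha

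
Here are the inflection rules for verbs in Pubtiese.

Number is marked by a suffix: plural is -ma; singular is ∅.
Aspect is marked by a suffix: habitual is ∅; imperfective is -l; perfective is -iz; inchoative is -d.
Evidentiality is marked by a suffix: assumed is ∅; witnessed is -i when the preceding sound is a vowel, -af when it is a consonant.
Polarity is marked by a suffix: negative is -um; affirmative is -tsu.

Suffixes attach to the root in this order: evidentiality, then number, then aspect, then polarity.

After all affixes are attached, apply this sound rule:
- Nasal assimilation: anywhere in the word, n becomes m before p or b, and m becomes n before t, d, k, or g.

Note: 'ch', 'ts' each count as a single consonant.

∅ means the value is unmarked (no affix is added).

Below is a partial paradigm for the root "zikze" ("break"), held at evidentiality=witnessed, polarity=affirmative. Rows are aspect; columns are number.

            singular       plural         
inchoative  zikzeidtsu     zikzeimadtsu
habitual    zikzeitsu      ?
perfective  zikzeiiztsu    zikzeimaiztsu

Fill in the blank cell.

Attach evidentiality witnessed -i (after vowel 'e') → zikzei.
Attach number plural -ma → zikzeima.
aspect = habitual: zero marking, form stays zikzeima.
Attach polarity affirmative -tsu → zikzeimatsu.
Nasal assimilation: no change.

zikzeimatsu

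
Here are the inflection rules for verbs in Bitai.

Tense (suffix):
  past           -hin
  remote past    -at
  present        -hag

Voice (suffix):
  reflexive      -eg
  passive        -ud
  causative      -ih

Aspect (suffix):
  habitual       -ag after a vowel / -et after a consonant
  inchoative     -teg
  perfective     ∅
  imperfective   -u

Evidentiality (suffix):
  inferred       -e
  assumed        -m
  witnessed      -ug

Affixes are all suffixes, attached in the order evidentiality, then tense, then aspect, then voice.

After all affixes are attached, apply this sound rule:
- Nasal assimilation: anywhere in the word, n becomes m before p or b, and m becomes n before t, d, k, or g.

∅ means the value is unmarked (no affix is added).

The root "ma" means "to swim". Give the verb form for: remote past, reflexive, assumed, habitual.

mamateteg

Attach evidentiality assumed -m → mam.
Attach tense remote past -at → mamat.
Attach aspect habitual -et (after consonant 't') → mamatet.
Attach voice reflexive -eg → mamateteg.
Nasal assimilation: no change.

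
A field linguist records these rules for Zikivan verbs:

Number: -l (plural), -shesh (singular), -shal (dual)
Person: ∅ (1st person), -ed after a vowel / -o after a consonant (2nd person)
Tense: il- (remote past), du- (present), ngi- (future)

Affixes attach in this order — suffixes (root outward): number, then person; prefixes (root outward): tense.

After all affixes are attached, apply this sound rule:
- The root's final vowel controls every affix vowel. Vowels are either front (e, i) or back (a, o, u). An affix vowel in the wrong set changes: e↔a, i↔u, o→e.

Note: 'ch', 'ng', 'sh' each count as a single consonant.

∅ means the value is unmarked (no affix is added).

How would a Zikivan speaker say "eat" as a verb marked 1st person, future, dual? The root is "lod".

ngulodshal

Attach number dual -shal → lodshal.
Attach tense future ngi- → ngilodshal.
person = 1st person: zero marking, form stays ngilodshal.
Apply vowel harmony: ngilodshal → ngulodshal.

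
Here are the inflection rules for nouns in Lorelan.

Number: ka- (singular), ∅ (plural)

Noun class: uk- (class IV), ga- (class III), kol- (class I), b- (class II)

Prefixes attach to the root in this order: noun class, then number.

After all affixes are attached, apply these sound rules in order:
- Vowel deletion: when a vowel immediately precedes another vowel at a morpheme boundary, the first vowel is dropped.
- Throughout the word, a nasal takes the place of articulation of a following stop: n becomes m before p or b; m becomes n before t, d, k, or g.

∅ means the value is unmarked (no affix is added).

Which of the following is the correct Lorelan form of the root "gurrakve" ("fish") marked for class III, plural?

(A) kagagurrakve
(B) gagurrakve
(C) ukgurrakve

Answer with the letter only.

B

Attach noun class class III ga- → gagurrakve.
number = plural: zero marking, form stays gagurrakve.
Vowel deletion: no change.
Nasal assimilation: no change.
So the correct form is gagurrakve, option (B).
(A) kagagurrakve is wrong: it uses singular instead of plural for number.
(C) ukgurrakve is wrong: it uses class IV instead of class III for noun class.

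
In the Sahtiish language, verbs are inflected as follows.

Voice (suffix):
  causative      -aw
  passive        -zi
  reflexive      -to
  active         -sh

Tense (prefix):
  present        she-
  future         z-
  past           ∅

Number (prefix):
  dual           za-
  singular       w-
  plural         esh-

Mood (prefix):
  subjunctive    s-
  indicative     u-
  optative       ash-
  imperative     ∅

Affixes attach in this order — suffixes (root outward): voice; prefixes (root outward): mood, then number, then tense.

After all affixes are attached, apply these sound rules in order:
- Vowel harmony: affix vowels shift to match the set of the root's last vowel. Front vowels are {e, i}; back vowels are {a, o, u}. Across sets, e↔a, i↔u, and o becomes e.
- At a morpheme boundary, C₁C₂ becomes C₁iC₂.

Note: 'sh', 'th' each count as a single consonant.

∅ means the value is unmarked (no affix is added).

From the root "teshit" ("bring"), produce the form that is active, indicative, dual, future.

zizeiteshitish

Attach mood indicative u- → uteshit.
Attach number dual za- → zauteshit.
Attach voice active -sh → zauteshitsh.
Attach tense future z- → zzauteshitsh.
Apply vowel harmony: zzauteshitsh → zzeiteshitsh.
Apply epenthesis: zzeiteshitsh → zizeiteshitish.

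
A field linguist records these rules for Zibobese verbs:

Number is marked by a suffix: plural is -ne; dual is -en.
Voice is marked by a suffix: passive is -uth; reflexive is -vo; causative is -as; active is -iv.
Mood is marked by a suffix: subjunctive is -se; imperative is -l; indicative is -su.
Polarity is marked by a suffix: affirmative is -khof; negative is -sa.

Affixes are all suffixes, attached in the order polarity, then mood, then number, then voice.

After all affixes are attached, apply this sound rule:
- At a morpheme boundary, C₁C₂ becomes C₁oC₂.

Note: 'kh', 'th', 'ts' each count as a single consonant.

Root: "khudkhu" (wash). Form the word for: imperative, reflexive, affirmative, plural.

khudkhukhofolonevo

Attach polarity affirmative -khof → khudkhukhof.
Attach mood imperative -l → khudkhukhofl.
Attach number plural -ne → khudkhukhoflne.
Attach voice reflexive -vo → khudkhukhoflnevo.
Apply epenthesis: khudkhukhoflnevo → khudkhukhofolonevo.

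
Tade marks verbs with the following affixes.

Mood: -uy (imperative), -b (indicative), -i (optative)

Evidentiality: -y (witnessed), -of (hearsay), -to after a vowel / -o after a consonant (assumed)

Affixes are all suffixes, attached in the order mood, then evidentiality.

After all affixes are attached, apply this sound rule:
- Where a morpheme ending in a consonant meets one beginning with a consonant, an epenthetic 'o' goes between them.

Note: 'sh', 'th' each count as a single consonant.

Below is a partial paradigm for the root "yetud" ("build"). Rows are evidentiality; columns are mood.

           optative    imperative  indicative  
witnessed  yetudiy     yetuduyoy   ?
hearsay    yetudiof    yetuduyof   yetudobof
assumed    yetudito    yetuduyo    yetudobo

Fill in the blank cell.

yetudoboy

Attach mood indicative -b → yetudb.
Attach evidentiality witnessed -y → yetudby.
Apply epenthesis: yetudby → yetudoboy.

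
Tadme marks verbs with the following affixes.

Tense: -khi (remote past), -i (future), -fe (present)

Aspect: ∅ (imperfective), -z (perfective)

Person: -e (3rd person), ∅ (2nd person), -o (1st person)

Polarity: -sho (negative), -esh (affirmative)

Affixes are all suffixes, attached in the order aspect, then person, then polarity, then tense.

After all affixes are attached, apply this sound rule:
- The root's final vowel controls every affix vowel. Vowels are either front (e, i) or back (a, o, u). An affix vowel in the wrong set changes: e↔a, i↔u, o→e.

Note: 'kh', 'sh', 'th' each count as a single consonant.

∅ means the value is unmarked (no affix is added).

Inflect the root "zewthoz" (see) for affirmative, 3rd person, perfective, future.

zewthozzaashu

Attach aspect perfective -z → zewthozz.
Attach person 3rd person -e → zewthozze.
Attach polarity affirmative -esh → zewthozzeesh.
Attach tense future -i → zewthozzeeshi.
Apply vowel harmony: zewthozzeeshi → zewthozzaashu.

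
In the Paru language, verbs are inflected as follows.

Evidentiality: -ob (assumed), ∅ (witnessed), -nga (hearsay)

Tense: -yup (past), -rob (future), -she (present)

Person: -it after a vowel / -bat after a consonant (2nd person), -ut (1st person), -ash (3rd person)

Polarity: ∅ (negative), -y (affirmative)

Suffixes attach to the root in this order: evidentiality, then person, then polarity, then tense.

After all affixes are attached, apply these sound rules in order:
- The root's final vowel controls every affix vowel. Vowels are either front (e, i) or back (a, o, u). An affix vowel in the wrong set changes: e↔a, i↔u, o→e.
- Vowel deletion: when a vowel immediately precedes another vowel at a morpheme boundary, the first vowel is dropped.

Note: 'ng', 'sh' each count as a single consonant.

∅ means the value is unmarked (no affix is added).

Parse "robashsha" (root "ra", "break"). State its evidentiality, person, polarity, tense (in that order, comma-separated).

Segment: ra-ob-ash-she.
evidentiality: -ob → assumed.
person: -ash → 3rd person.
polarity: ∅ → negative.
tense: -she → present.

assumed, 3rd person, negative, present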